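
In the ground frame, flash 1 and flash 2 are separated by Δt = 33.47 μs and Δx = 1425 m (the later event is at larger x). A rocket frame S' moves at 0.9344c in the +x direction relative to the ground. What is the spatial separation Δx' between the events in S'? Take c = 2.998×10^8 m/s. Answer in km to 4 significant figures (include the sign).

γ = 1/√(1 − 0.9344²) = 2.80721
Δx' = γ(Δx − vΔt) = 2.80721 × (1425 m − 0.9344×(2.998×10^8 m/s)×33.47×10^-6 s)
= 2.80721 × (-7951.06 m) = -22.32 km

Δx' ≈ -22.32 km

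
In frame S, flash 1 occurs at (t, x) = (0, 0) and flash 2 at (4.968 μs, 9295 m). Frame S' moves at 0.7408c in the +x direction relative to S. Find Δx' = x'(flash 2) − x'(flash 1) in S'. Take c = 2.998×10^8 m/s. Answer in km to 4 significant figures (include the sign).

γ = 1/√(1 − 0.7408²) = 1.48870
Δx' = γ(Δx − vΔt) = 1.48870 × (9295 m − 0.7408×(2.998×10^8 m/s)×4.968×10^-6 s)
= 1.48870 × (8191.65 m) = 12.19 km

Δx' ≈ 12.19 km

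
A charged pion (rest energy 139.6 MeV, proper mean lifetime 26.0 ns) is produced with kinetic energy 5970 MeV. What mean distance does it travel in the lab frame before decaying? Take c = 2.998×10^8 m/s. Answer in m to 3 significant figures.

γ = 1 + K/(m₀c²) = 1 + 5970/139.6 = 43.765
β = √(1 − 1/γ²) = 0.99974
Dilated lifetime: γτ₀ = 43.765 × 26.0 ns = 1137.9 ns
d = βc·γτ₀ = 0.99974 × (2.998×10^8 m/s) × 1.1379×10^-6 s = 341 m

d ≈ 341 m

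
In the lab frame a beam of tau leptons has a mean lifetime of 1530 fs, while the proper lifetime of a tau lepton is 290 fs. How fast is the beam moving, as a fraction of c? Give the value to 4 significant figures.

γ = Δt/τ₀ = 1530/290 = 5.27586
β = √(1 − 1/γ²) = √(1 − 1/5.27586²) = 0.9819

β ≈ 0.9819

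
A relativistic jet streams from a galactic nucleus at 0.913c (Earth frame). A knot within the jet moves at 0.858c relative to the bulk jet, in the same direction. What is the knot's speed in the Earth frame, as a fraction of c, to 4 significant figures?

u ≈ 0.9931c

Relativistic velocity addition: u = (u' + v)/(1 + u'v/c²)
= (0.858 + 0.913)/(1 + 0.858×0.913) = 1.771/1.78335 = 0.9931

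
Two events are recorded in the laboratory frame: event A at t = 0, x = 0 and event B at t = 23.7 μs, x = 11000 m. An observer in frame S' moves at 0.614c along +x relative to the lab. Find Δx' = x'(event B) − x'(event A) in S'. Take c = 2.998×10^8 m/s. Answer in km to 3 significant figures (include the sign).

γ = 1/√(1 − 0.614²) = 1.2669
Δx' = γ(Δx − vΔt) = 1.2669 × (11000 m − 0.614×(2.998×10^8 m/s)×23.7×10^-6 s)
= 1.2669 × (6637.4 m) = 8.41 km

Δx' ≈ 8.41 km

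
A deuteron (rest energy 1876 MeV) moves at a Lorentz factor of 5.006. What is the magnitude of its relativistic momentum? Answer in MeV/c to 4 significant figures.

β = √(1 − 1/γ²) = √(1 − 1/5.006²) = 0.979845
p = γβm₀c = 5.006 × 0.979845 × 1876 MeV/c = 9202 MeV/c

p ≈ 9202 MeV/c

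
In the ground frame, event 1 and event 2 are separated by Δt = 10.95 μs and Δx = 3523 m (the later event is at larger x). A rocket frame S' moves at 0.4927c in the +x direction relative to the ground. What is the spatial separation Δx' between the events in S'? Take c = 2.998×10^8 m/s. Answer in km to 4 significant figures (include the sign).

γ = 1/√(1 − 0.4927²) = 1.14916
Δx' = γ(Δx − vΔt) = 1.14916 × (3523 m − 0.4927×(2.998×10^8 m/s)×10.95×10^-6 s)
= 1.14916 × (1905.56 m) = 2.190 km

Δx' ≈ 2.190 km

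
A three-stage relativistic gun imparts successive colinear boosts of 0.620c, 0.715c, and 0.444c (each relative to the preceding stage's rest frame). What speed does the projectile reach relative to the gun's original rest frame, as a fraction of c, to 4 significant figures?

Compose boost 2: (0.715 + 0.620)/(1 + 0.715×0.620) = 1.335/1.44330 = 0.924964
Compose boost 3: (0.444 + 0.924964)/(1 + 0.444×0.924964) = 1.36896/1.41068 = 0.9704

u ≈ 0.9704c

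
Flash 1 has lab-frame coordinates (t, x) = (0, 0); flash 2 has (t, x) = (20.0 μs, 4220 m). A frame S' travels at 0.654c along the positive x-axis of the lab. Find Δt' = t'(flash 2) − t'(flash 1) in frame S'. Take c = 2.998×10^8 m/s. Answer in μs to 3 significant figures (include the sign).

Δt' ≈ 14.3 μs

γ = 1/√(1 − 0.654²) = 1.3219
Δt' = γ(Δt − vΔx/c²) = 1.3219 × (20.0 μs − 0.654×4220 m / (2.998×10^8 m/s))
= 1.3219 × (10.794 μs) = 14.3 μs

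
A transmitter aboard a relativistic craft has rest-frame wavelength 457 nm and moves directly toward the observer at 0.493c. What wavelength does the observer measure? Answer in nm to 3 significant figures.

λ_obs ≈ 266 nm

Relativistic Doppler: λ_obs = λ_src √((1−β)/(1+β))
= 457 × √(0.50700/1.4930) = 457 × 0.58274 = 266 nm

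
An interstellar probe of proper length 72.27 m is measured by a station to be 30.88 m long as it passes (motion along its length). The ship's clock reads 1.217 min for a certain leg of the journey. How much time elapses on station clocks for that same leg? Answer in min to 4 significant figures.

Δt ≈ 2.848 min

Length contraction ⇒ γ = L₀/L = 72.27/30.88 = 2.34035
Time dilation: Δt = γτ₀ = 2.34035 × 1.217 min = 2.848 min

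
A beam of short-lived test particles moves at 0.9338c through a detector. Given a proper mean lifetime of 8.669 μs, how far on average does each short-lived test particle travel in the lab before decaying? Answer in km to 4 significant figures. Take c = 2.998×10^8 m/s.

γ = 1/√(1 − 0.9338²) = 2.79489
Dilated lifetime: Δt = γτ₀ = 2.79489 × 8.669 μs = 24.2289 μs
d = vΔt = 0.9338c × 24.2289 μs = 2.79953×10^8 m/s × 2.42289×10^-5 s = 6.783 km

d ≈ 6.783 km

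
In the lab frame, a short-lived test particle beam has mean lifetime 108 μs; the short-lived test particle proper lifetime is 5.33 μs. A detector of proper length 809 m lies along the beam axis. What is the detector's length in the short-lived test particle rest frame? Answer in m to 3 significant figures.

L ≈ 39.9 m

Time dilation ⇒ γ = Δt/τ₀ = 108/5.33 = 20.263
Length contraction: L = L₀/γ = 809/20.263 = 39.9 m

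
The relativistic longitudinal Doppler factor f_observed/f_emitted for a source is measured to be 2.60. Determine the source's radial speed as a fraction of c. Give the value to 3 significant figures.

β ≈ 0.742

f_obs/f_src = √((1+β)/(1−β)) = 2.60  ⇒  (1+β)/(1−β) = 6.7600
β = |1 − D²|/(1 + D²) = |1 − 6.7600|/(1 + 6.7600) = 0.742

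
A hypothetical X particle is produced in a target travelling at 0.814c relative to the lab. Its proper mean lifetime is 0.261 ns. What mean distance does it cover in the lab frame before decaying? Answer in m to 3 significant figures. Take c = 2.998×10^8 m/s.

γ = 1/√(1 − 0.814²) = 1.7216
Dilated lifetime: Δt = γτ₀ = 1.7216 × 0.261 ns = 0.44933 ns
d = vΔt = 0.814c × 0.44933 ns = 2.4404×10^8 m/s × 4.4933×10^-10 s = 0.110 m

d ≈ 0.110 m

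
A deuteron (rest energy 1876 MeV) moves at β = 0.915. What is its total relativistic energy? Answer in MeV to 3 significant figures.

E ≈ 4650 MeV

γ = 1/√(1 − 0.915²) = 2.4786
E = γm₀c² = 2.4786 × 1876 MeV = 4650 MeV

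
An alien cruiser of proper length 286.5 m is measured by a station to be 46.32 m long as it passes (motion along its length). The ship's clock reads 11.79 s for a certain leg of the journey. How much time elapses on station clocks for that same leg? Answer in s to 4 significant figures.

Length contraction ⇒ γ = L₀/L = 286.5/46.32 = 6.18523
Time dilation: Δt = γτ₀ = 6.18523 × 11.79 s = 72.92 s

Δt ≈ 72.92 s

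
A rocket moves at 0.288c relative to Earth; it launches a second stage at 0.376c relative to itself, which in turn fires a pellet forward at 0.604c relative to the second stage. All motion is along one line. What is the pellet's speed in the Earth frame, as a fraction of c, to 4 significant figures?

Compose boost 2: (0.376 + 0.288)/(1 + 0.376×0.288) = 0.6640/1.10829 = 0.599122
Compose boost 3: (0.604 + 0.599122)/(1 + 0.604×0.599122) = 1.20312/1.36187 = 0.8834

u ≈ 0.8834c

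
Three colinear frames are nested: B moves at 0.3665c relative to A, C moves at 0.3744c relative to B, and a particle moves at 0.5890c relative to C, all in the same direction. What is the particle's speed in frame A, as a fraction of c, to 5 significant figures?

u ≈ 0.89649c

Compose boost 2: (0.3744 + 0.3665)/(1 + 0.3744×0.3665) = 0.74090/1.137218 = 0.6515024
Compose boost 3: (0.5890 + 0.6515024)/(1 + 0.5890×0.6515024) = 1.240502/1.383735 = 0.89649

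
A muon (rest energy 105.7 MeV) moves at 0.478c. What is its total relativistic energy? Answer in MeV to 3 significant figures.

γ = 1/√(1 − 0.478²) = 1.1385
E = γm₀c² = 1.1385 × 105.7 MeV = 120 MeV

E ≈ 120 MeV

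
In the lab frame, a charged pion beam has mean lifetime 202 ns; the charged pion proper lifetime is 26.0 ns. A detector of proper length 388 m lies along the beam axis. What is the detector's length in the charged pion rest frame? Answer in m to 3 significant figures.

Time dilation ⇒ γ = Δt/τ₀ = 202/26.0 = 7.7692
Length contraction: L = L₀/γ = 388/7.7692 = 49.9 m

L ≈ 49.9 m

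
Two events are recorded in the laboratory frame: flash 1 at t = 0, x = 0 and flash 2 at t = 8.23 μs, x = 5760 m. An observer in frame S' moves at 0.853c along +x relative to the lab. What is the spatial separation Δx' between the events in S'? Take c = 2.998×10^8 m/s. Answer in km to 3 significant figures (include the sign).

Δx' ≈ 7.00 km

γ = 1/√(1 − 0.853²) = 1.9160
Δx' = γ(Δx − vΔt) = 1.9160 × (5760 m − 0.853×(2.998×10^8 m/s)×8.23×10^-6 s)
= 1.9160 × (3655.3 m) = 7.00 km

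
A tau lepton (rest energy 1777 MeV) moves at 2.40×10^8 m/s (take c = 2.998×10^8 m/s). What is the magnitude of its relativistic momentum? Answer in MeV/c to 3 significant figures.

p ≈ 2370 MeV/c

β = v/c = 2.40×10^8 / 2.998×10^8 = 0.80053
γ = 1/√(1 − 0.80053²) = 1.6686
p = γβm₀c = 1.6686 × 0.80053 × 1777 MeV/c = 2370 MeV/c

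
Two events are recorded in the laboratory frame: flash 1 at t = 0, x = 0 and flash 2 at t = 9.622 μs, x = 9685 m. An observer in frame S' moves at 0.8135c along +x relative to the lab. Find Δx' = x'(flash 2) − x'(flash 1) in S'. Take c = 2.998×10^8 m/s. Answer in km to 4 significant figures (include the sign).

γ = 1/√(1 − 0.8135²) = 1.71950
Δx' = γ(Δx − vΔt) = 1.71950 × (9685 m − 0.8135×(2.998×10^8 m/s)×9.622×10^-6 s)
= 1.71950 × (7338.32 m) = 12.62 km

Δx' ≈ 12.62 km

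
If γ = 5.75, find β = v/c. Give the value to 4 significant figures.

β = √(1 − 1/γ²) = √(1 − 1/5.75²) = √(0.969754) = 0.9848

β ≈ 0.9848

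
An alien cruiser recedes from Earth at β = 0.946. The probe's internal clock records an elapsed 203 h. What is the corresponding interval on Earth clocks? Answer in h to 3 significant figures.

γ = 1/√(1 − 0.946²) = 3.0848
Time dilation: Δt = γτ₀ = 3.0848 × 203 h = 626 h

Δt ≈ 626 h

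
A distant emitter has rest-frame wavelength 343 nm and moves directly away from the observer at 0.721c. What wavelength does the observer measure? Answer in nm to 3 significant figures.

λ_obs ≈ 852 nm

Relativistic Doppler: λ_obs = λ_src √((1+β)/(1−β))
= 343 × √(1.7210/0.27900) = 343 × 2.4836 = 852 nm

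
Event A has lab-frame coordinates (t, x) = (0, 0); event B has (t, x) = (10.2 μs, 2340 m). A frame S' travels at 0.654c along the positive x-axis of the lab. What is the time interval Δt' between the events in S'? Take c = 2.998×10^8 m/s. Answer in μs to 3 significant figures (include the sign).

Δt' ≈ 6.74 μs

γ = 1/√(1 − 0.654²) = 1.3219
Δt' = γ(Δt − vΔx/c²) = 1.3219 × (10.2 μs − 0.654×2340 m / (2.998×10^8 m/s))
= 1.3219 × (5.0954 μs) = 6.74 μs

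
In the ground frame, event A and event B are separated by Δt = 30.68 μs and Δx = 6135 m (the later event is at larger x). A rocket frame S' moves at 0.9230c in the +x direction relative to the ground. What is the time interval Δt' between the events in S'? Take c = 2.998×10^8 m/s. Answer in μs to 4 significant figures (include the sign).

γ = 1/√(1 − 0.9230²) = 2.59875
Δt' = γ(Δt − vΔx/c²) = 2.59875 × (30.68 μs − 0.9230×6135 m / (2.998×10^8 m/s))
= 2.59875 × (11.7921 μs) = 30.64 μs

Δt' ≈ 30.64 μs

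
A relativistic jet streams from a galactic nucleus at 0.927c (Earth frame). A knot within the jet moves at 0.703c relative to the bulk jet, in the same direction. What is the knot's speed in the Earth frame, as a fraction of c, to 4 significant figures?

u ≈ 0.9869c

Relativistic velocity addition: u = (u' + v)/(1 + u'v/c²)
= (0.703 + 0.927)/(1 + 0.703×0.927) = 1.630/1.65168 = 0.9869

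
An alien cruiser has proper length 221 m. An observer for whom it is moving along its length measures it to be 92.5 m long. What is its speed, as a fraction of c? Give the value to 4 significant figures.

γ = L₀/L = 221/92.5 = 2.38919
β = √(1 − 1/γ²) = 0.9082

β ≈ 0.9082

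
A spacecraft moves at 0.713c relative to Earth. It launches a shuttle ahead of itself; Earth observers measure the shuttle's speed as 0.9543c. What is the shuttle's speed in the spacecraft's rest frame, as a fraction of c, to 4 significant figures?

Inverse velocity addition: u' = (u − v)/(1 − uv/c²)
= (0.9543 − 0.713)/(1 − 0.9543×0.713) = 0.2413/0.319584 = 0.7550

u' ≈ 0.7550c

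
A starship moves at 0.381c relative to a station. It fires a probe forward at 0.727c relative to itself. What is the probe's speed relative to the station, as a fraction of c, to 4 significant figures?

Relativistic velocity addition: u = (u' + v)/(1 + u'v/c²)
= (0.727 + 0.381)/(1 + 0.727×0.381) = 1.108/1.27699 = 0.8677

u ≈ 0.8677c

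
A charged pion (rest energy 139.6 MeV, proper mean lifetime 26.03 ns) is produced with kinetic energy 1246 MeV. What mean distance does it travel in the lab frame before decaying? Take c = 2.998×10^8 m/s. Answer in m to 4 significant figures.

γ = 1 + K/(m₀c²) = 1 + 1246/139.6 = 9.92550
β = √(1 − 1/γ²) = 0.994912
Dilated lifetime: γτ₀ = 9.92550 × 26.03 ns = 258.361 ns
d = βc·γτ₀ = 0.994912 × (2.998×10^8 m/s) × 2.58361×10^-7 s = 77.06 m

d ≈ 77.06 m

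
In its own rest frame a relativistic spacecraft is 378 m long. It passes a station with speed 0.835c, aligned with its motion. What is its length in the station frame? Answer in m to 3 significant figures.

L ≈ 208 m

γ = 1/√(1 − 0.835²) = 1.8174
Length contraction: L = L₀/γ = 378/1.8174 = 208 m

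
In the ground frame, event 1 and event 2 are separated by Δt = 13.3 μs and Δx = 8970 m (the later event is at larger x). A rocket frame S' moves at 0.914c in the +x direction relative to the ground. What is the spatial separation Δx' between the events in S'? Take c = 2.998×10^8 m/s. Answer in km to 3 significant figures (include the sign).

Δx' ≈ 13.1 km

γ = 1/√(1 − 0.914²) = 2.4648
Δx' = γ(Δx − vΔt) = 2.4648 × (8970 m − 0.914×(2.998×10^8 m/s)×13.3×10^-6 s)
= 2.4648 × (5325.6 m) = 13.1 km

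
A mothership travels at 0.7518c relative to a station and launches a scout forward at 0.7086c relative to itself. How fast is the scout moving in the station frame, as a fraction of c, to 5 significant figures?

Compose boost 2: (0.7086 + 0.7518)/(1 + 0.7086×0.7518) = 1.4604/1.532725 = 0.95281

u ≈ 0.95281c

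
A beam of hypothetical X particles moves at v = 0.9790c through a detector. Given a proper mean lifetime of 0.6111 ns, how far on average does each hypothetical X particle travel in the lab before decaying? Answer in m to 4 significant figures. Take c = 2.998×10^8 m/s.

γ = 1/√(1 − 0.9790²) = 4.90532
Dilated lifetime: Δt = γτ₀ = 4.90532 × 0.6111 ns = 2.99764 ns
d = vΔt = 0.9790c × 2.99764 ns = 2.93504×10^8 m/s × 2.99764×10^-9 s = 0.8798 m

d ≈ 0.8798 m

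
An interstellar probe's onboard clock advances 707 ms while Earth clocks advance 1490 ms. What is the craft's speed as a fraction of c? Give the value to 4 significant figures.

γ = Δt/τ₀ = 1490/707 = 2.10750
β = √(1 − 1/γ²) = √(1 − 1/2.10750²) = 0.8803

β ≈ 0.8803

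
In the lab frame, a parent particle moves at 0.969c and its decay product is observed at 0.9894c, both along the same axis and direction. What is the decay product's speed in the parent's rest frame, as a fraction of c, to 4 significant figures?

u' ≈ 0.4943c

Inverse velocity addition: u' = (u − v)/(1 − uv/c²)
= (0.9894 − 0.969)/(1 − 0.9894×0.969) = 0.02040/0.0412714 = 0.4943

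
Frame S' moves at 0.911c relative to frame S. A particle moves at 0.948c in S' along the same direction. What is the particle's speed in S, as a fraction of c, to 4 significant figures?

Relativistic velocity addition: u = (u' + v)/(1 + u'v/c²)
= (0.948 + 0.911)/(1 + 0.948×0.911) = 1.859/1.86363 = 0.9975

u ≈ 0.9975c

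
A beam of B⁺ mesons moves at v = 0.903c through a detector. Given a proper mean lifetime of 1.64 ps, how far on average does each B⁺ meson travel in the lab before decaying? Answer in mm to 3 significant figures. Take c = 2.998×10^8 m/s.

d ≈ 1.03 mm

γ = 1/√(1 − 0.903²) = 2.3275
Dilated lifetime: Δt = γτ₀ = 2.3275 × 1.64 ps = 3.8171 ps
d = vΔt = 0.903c × 3.8171 ps = 2.7072×10^8 m/s × 3.8171×10^-12 s = 1.03 mm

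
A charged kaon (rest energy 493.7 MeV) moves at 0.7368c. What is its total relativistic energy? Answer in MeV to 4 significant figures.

γ = 1/√(1 − 0.7368²) = 1.47905
E = γm₀c² = 1.47905 × 493.7 MeV = 730.2 MeV

E ≈ 730.2 MeV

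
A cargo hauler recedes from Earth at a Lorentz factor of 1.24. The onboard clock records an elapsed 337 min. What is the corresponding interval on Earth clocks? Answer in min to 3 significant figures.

γ = 1.24 (given)
Time dilation: Δt = γτ₀ = 1.24 × 337 min = 418 min

Δt ≈ 418 min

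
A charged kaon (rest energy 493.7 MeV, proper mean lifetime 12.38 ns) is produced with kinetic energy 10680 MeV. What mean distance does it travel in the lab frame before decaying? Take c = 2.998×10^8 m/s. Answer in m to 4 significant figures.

γ = 1 + K/(m₀c²) = 1 + 10680/493.7 = 22.6326
β = √(1 − 1/γ²) = 0.999023
Dilated lifetime: γτ₀ = 22.6326 × 12.38 ns = 280.191 ns
d = βc·γτ₀ = 0.999023 × (2.998×10^8 m/s) × 2.80191×10^-7 s = 83.92 m

d ≈ 83.92 m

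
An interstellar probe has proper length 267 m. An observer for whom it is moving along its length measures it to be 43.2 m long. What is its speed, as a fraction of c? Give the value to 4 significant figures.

β ≈ 0.9868

γ = L₀/L = 267/43.2 = 6.18056
β = √(1 − 1/γ²) = 0.9868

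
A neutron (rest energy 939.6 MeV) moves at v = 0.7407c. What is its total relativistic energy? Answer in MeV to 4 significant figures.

γ = 1/√(1 − 0.7407²) = 1.48846
E = γm₀c² = 1.48846 × 939.6 MeV = 1399 MeV

E ≈ 1399 MeV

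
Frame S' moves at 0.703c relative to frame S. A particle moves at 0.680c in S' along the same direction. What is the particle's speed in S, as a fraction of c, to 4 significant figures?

u ≈ 0.9357c

Relativistic velocity addition: u = (u' + v)/(1 + u'v/c²)
= (0.680 + 0.703)/(1 + 0.680×0.703) = 1.383/1.47804 = 0.9357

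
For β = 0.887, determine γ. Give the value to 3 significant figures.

γ ≈ 2.17

γ = 1/√(1 − β²) = 1/√(1 − 0.887²) = 1/√(0.21323) = 2.17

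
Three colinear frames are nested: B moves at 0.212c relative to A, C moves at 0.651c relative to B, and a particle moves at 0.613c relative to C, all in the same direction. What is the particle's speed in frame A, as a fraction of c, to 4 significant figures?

u ≈ 0.9362c

Compose boost 2: (0.651 + 0.212)/(1 + 0.651×0.212) = 0.8630/1.13801 = 0.758340
Compose boost 3: (0.613 + 0.758340)/(1 + 0.613×0.758340) = 1.37134/1.46486 = 0.9362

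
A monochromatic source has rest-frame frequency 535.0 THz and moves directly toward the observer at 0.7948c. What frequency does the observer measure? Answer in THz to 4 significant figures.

f_obs ≈ 1582 THz

Relativistic Doppler: f_obs = f_src √((1+β)/(1−β))
= 535.0 × √(1.79480/0.205200) = 535.0 × 2.95746 = 1582 THz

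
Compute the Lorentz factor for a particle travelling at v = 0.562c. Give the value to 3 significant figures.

γ ≈ 1.21

γ = 1/√(1 − β²) = 1/√(1 − 0.562²) = 1/√(0.68416) = 1.21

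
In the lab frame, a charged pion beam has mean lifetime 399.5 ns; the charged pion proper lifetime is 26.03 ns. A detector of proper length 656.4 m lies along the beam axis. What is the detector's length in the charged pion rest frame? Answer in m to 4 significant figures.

L ≈ 42.77 m

Time dilation ⇒ γ = Δt/τ₀ = 399.5/26.03 = 15.3477
Length contraction: L = L₀/γ = 656.4/15.3477 = 42.77 m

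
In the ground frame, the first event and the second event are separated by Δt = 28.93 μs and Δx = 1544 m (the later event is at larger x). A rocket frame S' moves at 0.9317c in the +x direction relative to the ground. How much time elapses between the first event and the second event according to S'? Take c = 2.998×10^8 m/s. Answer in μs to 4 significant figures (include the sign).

γ = 1/√(1 − 0.9317²) = 2.75309
Δt' = γ(Δt − vΔx/c²) = 2.75309 × (28.93 μs − 0.9317×1544 m / (2.998×10^8 m/s))
= 2.75309 × (24.1317 μs) = 66.44 μs

Δt' ≈ 66.44 μs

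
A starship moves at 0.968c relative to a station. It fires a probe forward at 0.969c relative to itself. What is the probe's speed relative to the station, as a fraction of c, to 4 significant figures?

u ≈ 0.9995c

Relativistic velocity addition: u = (u' + v)/(1 + u'v/c²)
= (0.969 + 0.968)/(1 + 0.969×0.968) = 1.937/1.93799 = 0.9995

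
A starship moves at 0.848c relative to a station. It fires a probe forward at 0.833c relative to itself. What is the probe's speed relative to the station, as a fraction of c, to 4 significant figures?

u ≈ 0.9851c

Relativistic velocity addition: u = (u' + v)/(1 + u'v/c²)
= (0.833 + 0.848)/(1 + 0.833×0.848) = 1.681/1.70638 = 0.9851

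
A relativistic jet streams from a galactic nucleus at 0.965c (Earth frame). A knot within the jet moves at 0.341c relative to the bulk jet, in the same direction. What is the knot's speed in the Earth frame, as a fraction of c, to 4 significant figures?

u ≈ 0.9826c

Relativistic velocity addition: u = (u' + v)/(1 + u'v/c²)
= (0.341 + 0.965)/(1 + 0.341×0.965) = 1.306/1.32906 = 0.9826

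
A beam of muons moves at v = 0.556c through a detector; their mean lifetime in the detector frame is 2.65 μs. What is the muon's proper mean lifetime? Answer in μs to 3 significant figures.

γ = 1/√(1 − 0.556²) = 1.2031
Proper time: τ₀ = Δt/γ = 2.65/1.2031 = 2.20 μs

τ₀ ≈ 2.20 μs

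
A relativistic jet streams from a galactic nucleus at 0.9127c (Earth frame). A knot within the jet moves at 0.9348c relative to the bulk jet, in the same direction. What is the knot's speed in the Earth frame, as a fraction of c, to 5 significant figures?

Relativistic velocity addition: u = (u' + v)/(1 + u'v/c²)
= (0.9348 + 0.9127)/(1 + 0.9348×0.9127) = 1.8475/1.853192 = 0.99693

u ≈ 0.99693c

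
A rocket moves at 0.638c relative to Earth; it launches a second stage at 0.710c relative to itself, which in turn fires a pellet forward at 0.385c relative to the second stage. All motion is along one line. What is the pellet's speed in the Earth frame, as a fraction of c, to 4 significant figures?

Compose boost 2: (0.710 + 0.638)/(1 + 0.710×0.638) = 1.348/1.45298 = 0.927748
Compose boost 3: (0.385 + 0.927748)/(1 + 0.385×0.927748) = 1.31275/1.35718 = 0.9673

u ≈ 0.9673c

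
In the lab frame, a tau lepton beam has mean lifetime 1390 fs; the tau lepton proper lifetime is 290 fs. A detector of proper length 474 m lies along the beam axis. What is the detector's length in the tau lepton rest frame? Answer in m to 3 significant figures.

L ≈ 98.9 m

Time dilation ⇒ γ = Δt/τ₀ = 1390/290 = 4.7931
Length contraction: L = L₀/γ = 474/4.7931 = 98.9 m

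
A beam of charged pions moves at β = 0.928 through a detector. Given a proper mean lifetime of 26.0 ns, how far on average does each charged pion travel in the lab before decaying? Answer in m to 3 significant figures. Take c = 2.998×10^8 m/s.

d ≈ 19.4 m

γ = 1/√(1 − 0.928²) = 2.6840
Dilated lifetime: Δt = γτ₀ = 2.6840 × 26.0 ns = 69.784 ns
d = vΔt = 0.928c × 69.784 ns = 2.7821×10^8 m/s × 6.9784×10^-8 s = 19.4 m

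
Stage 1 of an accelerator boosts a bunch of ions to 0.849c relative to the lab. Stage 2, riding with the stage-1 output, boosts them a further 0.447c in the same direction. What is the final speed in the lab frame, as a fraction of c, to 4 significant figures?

u ≈ 0.9395c

Compose boost 2: (0.447 + 0.849)/(1 + 0.447×0.849) = 1.296/1.37950 = 0.9395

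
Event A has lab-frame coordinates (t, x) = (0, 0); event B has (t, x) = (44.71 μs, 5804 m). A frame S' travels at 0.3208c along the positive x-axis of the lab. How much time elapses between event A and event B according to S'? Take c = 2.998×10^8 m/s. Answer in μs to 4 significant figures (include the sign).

Δt' ≈ 40.65 μs

γ = 1/√(1 − 0.3208²) = 1.05580
Δt' = γ(Δt − vΔx/c²) = 1.05580 × (44.71 μs − 0.3208×5804 m / (2.998×10^8 m/s))
= 1.05580 × (38.4994 μs) = 40.65 μs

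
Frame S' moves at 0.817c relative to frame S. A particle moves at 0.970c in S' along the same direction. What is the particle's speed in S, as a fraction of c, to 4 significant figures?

u ≈ 0.9969c

Relativistic velocity addition: u = (u' + v)/(1 + u'v/c²)
= (0.970 + 0.817)/(1 + 0.970×0.817) = 1.787/1.79249 = 0.9969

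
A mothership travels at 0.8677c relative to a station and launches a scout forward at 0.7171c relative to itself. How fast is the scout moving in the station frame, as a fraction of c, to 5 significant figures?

u ≈ 0.97693c

Compose boost 2: (0.7171 + 0.8677)/(1 + 0.7171×0.8677) = 1.5848/1.622228 = 0.97693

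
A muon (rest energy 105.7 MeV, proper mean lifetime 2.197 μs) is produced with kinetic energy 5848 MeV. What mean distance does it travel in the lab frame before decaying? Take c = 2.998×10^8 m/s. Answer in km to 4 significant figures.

γ = 1 + K/(m₀c²) = 1 + 5848/105.7 = 56.3264
β = √(1 − 1/γ²) = 0.999842
Dilated lifetime: γτ₀ = 56.3264 × 2.197 μs = 123.749 μs
d = βc·γτ₀ = 0.999842 × (2.998×10^8 m/s) × 0.000123749 s = 37.09 km

d ≈ 37.09 km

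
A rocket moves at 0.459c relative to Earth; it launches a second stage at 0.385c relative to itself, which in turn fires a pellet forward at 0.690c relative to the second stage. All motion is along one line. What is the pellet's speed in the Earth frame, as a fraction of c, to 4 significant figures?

u ≈ 0.9414c

Compose boost 2: (0.385 + 0.459)/(1 + 0.385×0.459) = 0.8440/1.17671 = 0.717251
Compose boost 3: (0.690 + 0.717251)/(1 + 0.690×0.717251) = 1.40725/1.49490 = 0.9414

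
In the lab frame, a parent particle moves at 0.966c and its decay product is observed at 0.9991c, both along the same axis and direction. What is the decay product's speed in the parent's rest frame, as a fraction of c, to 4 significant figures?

u' ≈ 0.9493c

Inverse velocity addition: u' = (u − v)/(1 − uv/c²)
= (0.9991 − 0.966)/(1 − 0.9991×0.966) = 0.03310/0.0348694 = 0.9493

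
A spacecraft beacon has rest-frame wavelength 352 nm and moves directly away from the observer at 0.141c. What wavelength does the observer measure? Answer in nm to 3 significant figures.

Relativistic Doppler: λ_obs = λ_src √((1+β)/(1−β))
= 352 × √(1.1410/0.85900) = 352 × 1.1525 = 406 nm

λ_obs ≈ 406 nm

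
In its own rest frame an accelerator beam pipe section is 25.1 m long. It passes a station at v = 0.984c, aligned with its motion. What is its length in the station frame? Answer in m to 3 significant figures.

L ≈ 4.47 m

γ = 1/√(1 − 0.984²) = 5.6127
Length contraction: L = L₀/γ = 25.1/5.6127 = 4.47 m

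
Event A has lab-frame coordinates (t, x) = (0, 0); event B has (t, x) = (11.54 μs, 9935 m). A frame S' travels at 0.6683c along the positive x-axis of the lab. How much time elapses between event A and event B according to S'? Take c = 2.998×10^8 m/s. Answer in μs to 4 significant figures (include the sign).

Δt' ≈ -14.26 μs

γ = 1/√(1 − 0.6683²) = 1.34428
Δt' = γ(Δt − vΔx/c²) = 1.34428 × (11.54 μs − 0.6683×9935 m / (2.998×10^8 m/s))
= 1.34428 × (-10.6066 μs) = -14.26 μs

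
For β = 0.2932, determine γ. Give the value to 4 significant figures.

γ = 1/√(1 − β²) = 1/√(1 − 0.2932²) = 1/√(0.914034) = 1.046

γ ≈ 1.046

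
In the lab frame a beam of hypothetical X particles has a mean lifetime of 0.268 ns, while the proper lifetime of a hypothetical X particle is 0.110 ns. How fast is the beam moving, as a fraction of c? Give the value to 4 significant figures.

γ = Δt/τ₀ = 0.268/0.110 = 2.43636
β = √(1 − 1/γ²) = √(1 − 1/2.43636²) = 0.9119

β ≈ 0.9119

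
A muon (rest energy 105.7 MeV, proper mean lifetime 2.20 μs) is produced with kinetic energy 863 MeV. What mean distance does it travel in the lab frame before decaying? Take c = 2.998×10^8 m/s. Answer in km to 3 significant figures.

γ = 1 + K/(m₀c²) = 1 + 863/105.7 = 9.1646
β = √(1 − 1/γ²) = 0.99403
Dilated lifetime: γτ₀ = 9.1646 × 2.20 μs = 20.162 μs
d = βc·γτ₀ = 0.99403 × (2.998×10^8 m/s) × 2.0162×10^-5 s = 6.01 km

d ≈ 6.01 km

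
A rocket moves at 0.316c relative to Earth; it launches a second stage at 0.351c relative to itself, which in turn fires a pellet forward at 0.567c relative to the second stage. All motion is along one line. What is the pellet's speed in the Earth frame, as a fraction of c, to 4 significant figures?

u ≈ 0.8709c

Compose boost 2: (0.351 + 0.316)/(1 + 0.351×0.316) = 0.6670/1.11092 = 0.600405
Compose boost 3: (0.567 + 0.600405)/(1 + 0.567×0.600405) = 1.16741/1.34043 = 0.8709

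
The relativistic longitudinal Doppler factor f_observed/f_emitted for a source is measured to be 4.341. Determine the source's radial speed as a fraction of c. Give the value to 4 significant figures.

β ≈ 0.8992

f_obs/f_src = √((1+β)/(1−β)) = 4.341  ⇒  (1+β)/(1−β) = 18.8443
β = |1 − D²|/(1 + D²) = |1 − 18.8443|/(1 + 18.8443) = 0.8992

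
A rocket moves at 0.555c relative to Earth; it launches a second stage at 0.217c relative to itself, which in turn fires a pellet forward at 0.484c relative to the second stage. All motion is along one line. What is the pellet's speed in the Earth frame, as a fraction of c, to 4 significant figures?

u ≈ 0.8797c

Compose boost 2: (0.217 + 0.555)/(1 + 0.217×0.555) = 0.7720/1.12044 = 0.689018
Compose boost 3: (0.484 + 0.689018)/(1 + 0.484×0.689018) = 1.17302/1.33348 = 0.8797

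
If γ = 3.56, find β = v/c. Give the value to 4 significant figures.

β ≈ 0.9597

β = √(1 − 1/γ²) = √(1 − 1/3.56²) = √(0.921096) = 0.9597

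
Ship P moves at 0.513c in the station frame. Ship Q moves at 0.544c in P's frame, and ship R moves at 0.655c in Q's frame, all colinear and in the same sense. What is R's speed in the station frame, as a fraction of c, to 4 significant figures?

u ≈ 0.9611c

Compose boost 2: (0.544 + 0.513)/(1 + 0.544×0.513) = 1.057/1.27907 = 0.826380
Compose boost 3: (0.655 + 0.826380)/(1 + 0.655×0.826380) = 1.48138/1.54128 = 0.9611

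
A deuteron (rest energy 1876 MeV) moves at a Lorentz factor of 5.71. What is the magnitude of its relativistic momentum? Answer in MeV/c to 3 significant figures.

β = √(1 − 1/γ²) = √(1 − 1/5.71²) = 0.98455
p = γβm₀c = 5.71 × 0.98455 × 1876 MeV/c = 10500 MeV/c

p ≈ 10500 MeV/c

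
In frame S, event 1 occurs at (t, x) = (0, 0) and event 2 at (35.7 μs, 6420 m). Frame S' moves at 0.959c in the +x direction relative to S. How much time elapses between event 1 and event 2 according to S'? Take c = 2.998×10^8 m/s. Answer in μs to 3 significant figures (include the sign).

Δt' ≈ 53.5 μs

γ = 1/√(1 − 0.959²) = 3.5285
Δt' = γ(Δt − vΔx/c²) = 3.5285 × (35.7 μs − 0.959×6420 m / (2.998×10^8 m/s))
= 3.5285 × (15.164 μs) = 53.5 μs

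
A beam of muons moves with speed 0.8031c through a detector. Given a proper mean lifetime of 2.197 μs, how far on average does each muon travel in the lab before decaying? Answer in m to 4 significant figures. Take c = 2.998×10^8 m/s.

γ = 1/√(1 − 0.8031²) = 1.67829
Dilated lifetime: Δt = γτ₀ = 1.67829 × 2.197 μs = 3.68721 μs
d = vΔt = 0.8031c × 3.68721 μs = 2.40769×10^8 m/s × 3.68721×10^-6 s = 887.8 m

d ≈ 887.8 m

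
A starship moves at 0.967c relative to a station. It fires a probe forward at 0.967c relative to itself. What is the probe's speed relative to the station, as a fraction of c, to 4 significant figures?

u ≈ 0.9994c

Relativistic velocity addition: u = (u' + v)/(1 + u'v/c²)
= (0.967 + 0.967)/(1 + 0.967×0.967) = 1.934/1.93509 = 0.9994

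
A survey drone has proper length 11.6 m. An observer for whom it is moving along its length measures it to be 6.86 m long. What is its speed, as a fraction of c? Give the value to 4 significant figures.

β ≈ 0.8064

γ = L₀/L = 11.6/6.86 = 1.69096
β = √(1 − 1/γ²) = 0.8064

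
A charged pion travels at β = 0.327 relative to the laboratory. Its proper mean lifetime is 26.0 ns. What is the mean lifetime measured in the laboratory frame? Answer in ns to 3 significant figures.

γ = 1/√(1 − 0.327²) = 1.0582
Time dilation: Δt = γτ₀ = 1.0582 × 26.0 ns = 27.5 ns

Δt ≈ 27.5 ns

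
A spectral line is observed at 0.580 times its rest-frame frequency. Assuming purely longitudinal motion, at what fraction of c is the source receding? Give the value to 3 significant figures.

f_obs/f_src = √((1−β)/(1+β)) = 0.580  ⇒  (1−β)/(1+β) = 0.33640
β = |1 − D²|/(1 + D²) = |1 − 0.33640|/(1 + 0.33640) = 0.497

β ≈ 0.497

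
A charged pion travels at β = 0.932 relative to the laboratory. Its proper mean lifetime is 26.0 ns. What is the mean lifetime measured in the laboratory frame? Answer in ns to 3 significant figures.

Δt ≈ 71.7 ns

γ = 1/√(1 − 0.932²) = 2.7589
Time dilation: Δt = γτ₀ = 2.7589 × 26.0 ns = 71.7 ns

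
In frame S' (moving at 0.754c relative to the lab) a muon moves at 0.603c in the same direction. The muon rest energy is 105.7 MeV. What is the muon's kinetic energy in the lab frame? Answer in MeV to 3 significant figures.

u_lab = (0.603 + 0.754)/(1 + 0.603×0.754) = 0.932863
γ = 1/√(1 − 0.932863²) = 2.7760
K = (γ − 1)m₀c² = (2.7760 − 1) × 105.7 = 1.7760 × 105.7 = 188 MeV

K ≈ 188 MeV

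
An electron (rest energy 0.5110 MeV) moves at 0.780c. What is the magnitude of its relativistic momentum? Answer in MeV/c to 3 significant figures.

γ = 1/√(1 − 0.780²) = 1.5980
p = γβm₀c = 1.5980 × 0.780 × 0.5110 MeV/c = 0.637 MeV/c

p ≈ 0.637 MeV/c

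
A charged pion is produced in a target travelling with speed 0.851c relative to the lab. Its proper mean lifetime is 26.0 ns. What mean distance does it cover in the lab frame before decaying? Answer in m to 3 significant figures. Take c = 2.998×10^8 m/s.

d ≈ 12.6 m

γ = 1/√(1 − 0.851²) = 1.9042
Dilated lifetime: Δt = γτ₀ = 1.9042 × 26.0 ns = 49.508 ns
d = vΔt = 0.851c × 49.508 ns = 2.5513×10^8 m/s × 4.9508×10^-8 s = 12.6 m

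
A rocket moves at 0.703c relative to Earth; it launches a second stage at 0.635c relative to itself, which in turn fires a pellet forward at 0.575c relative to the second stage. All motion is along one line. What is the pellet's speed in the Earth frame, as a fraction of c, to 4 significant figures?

u ≈ 0.9792c

Compose boost 2: (0.635 + 0.703)/(1 + 0.635×0.703) = 1.338/1.44640 = 0.925052
Compose boost 3: (0.575 + 0.925052)/(1 + 0.575×0.925052) = 1.50005/1.53190 = 0.9792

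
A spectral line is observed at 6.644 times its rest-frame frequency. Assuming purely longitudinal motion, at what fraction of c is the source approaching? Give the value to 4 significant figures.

f_obs/f_src = √((1+β)/(1−β)) = 6.644  ⇒  (1+β)/(1−β) = 44.1427
β = |1 − D²|/(1 + D²) = |1 − 44.1427|/(1 + 44.1427) = 0.9557

β ≈ 0.9557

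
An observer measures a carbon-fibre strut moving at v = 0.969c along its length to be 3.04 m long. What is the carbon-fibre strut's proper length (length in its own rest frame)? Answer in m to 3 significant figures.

L₀ ≈ 12.3 m

γ = 1/√(1 − 0.969²) = 4.0476
L₀ = γL = 4.0476 × 3.04 = 12.3 m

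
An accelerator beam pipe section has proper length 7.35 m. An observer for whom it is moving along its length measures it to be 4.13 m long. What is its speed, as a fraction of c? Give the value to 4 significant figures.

γ = L₀/L = 7.35/4.13 = 1.77966
β = √(1 − 1/γ²) = 0.8272

β ≈ 0.8272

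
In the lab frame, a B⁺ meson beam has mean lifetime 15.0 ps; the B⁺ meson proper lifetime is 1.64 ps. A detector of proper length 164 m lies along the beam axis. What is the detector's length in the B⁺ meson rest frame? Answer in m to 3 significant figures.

Time dilation ⇒ γ = Δt/τ₀ = 15.0/1.64 = 9.1463
Length contraction: L = L₀/γ = 164/9.1463 = 17.9 m

L ≈ 17.9 m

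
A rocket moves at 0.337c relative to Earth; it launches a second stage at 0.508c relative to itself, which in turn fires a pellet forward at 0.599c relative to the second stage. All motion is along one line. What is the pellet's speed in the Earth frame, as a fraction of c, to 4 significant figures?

u ≈ 0.9220c

Compose boost 2: (0.508 + 0.337)/(1 + 0.508×0.337) = 0.8450/1.17120 = 0.721485
Compose boost 3: (0.599 + 0.721485)/(1 + 0.599×0.721485) = 1.32048/1.43217 = 0.9220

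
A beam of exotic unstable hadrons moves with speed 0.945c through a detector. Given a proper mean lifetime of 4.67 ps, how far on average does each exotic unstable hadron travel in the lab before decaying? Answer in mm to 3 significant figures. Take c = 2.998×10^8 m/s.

d ≈ 4.05 mm

γ = 1/√(1 − 0.945²) = 3.0574
Dilated lifetime: Δt = γτ₀ = 3.0574 × 4.67 ps = 14.278 ps
d = vΔt = 0.945c × 14.278 ps = 2.8331×10^8 m/s × 1.4278×10^-11 s = 4.05 mm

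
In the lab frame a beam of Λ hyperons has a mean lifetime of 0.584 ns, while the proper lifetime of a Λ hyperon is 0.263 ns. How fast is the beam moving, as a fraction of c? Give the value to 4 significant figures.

γ = Δt/τ₀ = 0.584/0.263 = 2.22053
β = √(1 − 1/γ²) = √(1 − 1/2.22053²) = 0.8929

β ≈ 0.8929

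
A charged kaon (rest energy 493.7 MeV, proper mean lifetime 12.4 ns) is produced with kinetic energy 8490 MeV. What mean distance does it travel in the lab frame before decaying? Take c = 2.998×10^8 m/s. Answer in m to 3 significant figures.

γ = 1 + K/(m₀c²) = 1 + 8490/493.7 = 18.197
β = √(1 − 1/γ²) = 0.99849
Dilated lifetime: γτ₀ = 18.197 × 12.4 ns = 225.64 ns
d = βc·γτ₀ = 0.99849 × (2.998×10^8 m/s) × 2.2564×10^-7 s = 67.5 m

d ≈ 67.5 m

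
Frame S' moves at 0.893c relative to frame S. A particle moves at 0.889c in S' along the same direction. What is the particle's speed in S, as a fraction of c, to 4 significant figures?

Relativistic velocity addition: u = (u' + v)/(1 + u'v/c²)
= (0.889 + 0.893)/(1 + 0.889×0.893) = 1.782/1.79388 = 0.9934

u ≈ 0.9934c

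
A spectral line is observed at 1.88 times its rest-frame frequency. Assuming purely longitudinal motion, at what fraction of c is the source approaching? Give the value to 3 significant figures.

β ≈ 0.559

f_obs/f_src = √((1+β)/(1−β)) = 1.88  ⇒  (1+β)/(1−β) = 3.5344
β = |1 − D²|/(1 + D²) = |1 − 3.5344|/(1 + 3.5344) = 0.559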